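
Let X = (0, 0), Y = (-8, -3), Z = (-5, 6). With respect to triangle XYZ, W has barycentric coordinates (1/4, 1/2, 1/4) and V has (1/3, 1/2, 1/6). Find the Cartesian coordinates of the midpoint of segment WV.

Barycentric coordinates of the midpoint are the average: (7/24, 1/2, 5/24).
Converting: (7/24)·X + (1/2)·Y + (5/24)·Z = (-121/24, -1/4).

(-121/24, -1/4)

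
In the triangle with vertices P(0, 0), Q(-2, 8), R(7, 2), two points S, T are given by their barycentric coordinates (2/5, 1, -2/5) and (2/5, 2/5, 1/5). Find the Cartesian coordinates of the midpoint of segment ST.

(-21/10, 27/5)

Barycentric coordinates of the midpoint are the average: (2/5, 7/10, -1/10).
Converting: (2/5)·P + (7/10)·Q + (-1/10)·R = (-21/10, 27/5).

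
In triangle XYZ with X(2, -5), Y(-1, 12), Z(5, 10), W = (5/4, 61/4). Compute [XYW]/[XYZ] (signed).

[XYZ] = ½·(2·(12−10) + (-1)·(10−(-5)) + 5·(-5−12)) = ½·(4 − 15 − 85) = -48.
[XYW] = ½·(2·(12−(61/4)) + (-1)·(61/4−(-5)) + (5/4)·(-5−12)) = ½·(-13/2 − 81/4 − 85/4) = -24, so the ratio is (-24)/(-48) = 1/2.

1/2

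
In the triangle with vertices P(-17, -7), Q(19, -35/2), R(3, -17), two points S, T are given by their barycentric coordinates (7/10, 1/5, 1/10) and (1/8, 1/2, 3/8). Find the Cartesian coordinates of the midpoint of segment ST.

Barycentric coordinates of the midpoint are the average: (33/80, 7/20, 19/80).
Converting: (33/80)·P + (7/20)·Q + (19/80)·R = (7/20, -261/20).

(7/20, -261/20)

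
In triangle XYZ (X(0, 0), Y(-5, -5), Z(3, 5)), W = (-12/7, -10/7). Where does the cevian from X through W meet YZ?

Barycentric coordinates of W with respect to XYZ: (3/7, 3/7, 1/7).
On side YZ the X-coordinate is zero; dropping W's X-weight 3/7 and renormalizing the remaining 3/7 : 1/7 gives weights 3/4, 1/4 on Y, Z.
V = (3/4)·(-5, -5) + (1/4)·(3, 5) = (-3, -5/2).

(-3, -5/2)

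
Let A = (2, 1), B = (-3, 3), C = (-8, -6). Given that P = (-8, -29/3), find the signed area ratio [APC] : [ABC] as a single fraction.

-2/3

[ABC] = ½·(2·(3−(-6)) + (-3)·(-6−1) + (-8)·(1−3)) = ½·(18 + 21 + 16) = 55/2.
[APC] = ½·(2·(-29/3−(-6)) + (-8)·(-6−1) + (-8)·(1−(-29/3))) = ½·(-22/3 + 56 − 256/3) = -55/3, so the ratio is (-55/3)/(55/2) = -2/3.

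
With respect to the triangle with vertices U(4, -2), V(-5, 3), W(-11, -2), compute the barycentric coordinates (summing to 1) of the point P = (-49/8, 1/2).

Signed area of the reference triangle: [UVW] = ½·(4·(3−(-2)) + (-5)·(-2−(-2)) + (-11)·(-2−3)) = ½·(20 + 0 + 55) = 75/2.
[PVW] = ½·((-49/8)·(3−(-2)) + (-5)·(-2−(1/2)) + (-11)·(1/2−3)) = ½·(-245/8 + 25/2 + 55/2) = 75/16, so the U-coordinate is (75/16)/(75/2) = 1/8.
[UPW] = ½·(4·(1/2−(-2)) + (-49/8)·(-2−(-2)) + (-11)·(-2−(1/2))) = ½·(10 + 0 + 55/2) = 75/4, so the V-coordinate is 1/2.
[UVP] = ½·(4·(3−(1/2)) + (-5)·(1/2−(-2)) + (-49/8)·(-2−3)) = ½·(10 − 25/2 + 245/8) = 225/16, so the W-coordinate is 3/8.
Check: 1/8 + 1/2 + 3/8 = 1.

(1/8, 1/2, 3/8)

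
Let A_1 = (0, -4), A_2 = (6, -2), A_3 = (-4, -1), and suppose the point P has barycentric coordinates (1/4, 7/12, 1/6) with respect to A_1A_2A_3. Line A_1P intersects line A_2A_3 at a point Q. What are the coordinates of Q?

(34/9, -16/9)

Line A_1P meets A_2A_3 where the A_1-coordinate vanishes; zeroing P's A_1-weight and renormalizing leaves A_2, A_3-weights 7/12 : 1/6 → (7/9, 2/9).
So Q = (7/9)·A_2 + (2/9)·A_3 = (34/9, -16/9).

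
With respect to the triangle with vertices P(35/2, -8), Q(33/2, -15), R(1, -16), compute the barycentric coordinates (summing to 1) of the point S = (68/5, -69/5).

Signed area of the reference triangle: [PQR] = ½·((35/2)·(-15−(-16)) + (33/2)·(-16−(-8)) + 1·(-8−(-15))) = ½·(35/2 − 132 + 7) = -215/4.
[SQR] = ½·((68/5)·(-15−(-16)) + (33/2)·(-16−(-69/5)) + 1·(-69/5−(-15))) = ½·(68/5 − 363/10 + 6/5) = -43/4, so the P-coordinate is (-43/4)/(-215/4) = 1/5.
[PSR] = ½·((35/2)·(-69/5−(-16)) + (68/5)·(-16−(-8)) + 1·(-8−(-69/5))) = ½·(77/2 − 544/5 + 29/5) = -129/4, so the Q-coordinate is 3/5.
[PQS] = ½·((35/2)·(-15−(-69/5)) + (33/2)·(-69/5−(-8)) + (68/5)·(-8−(-15))) = ½·(-21 − 957/10 + 476/5) = -43/4, so the R-coordinate is 1/5.
Check: 1/5 + 3/5 + 1/5 = 1.

(1/5, 3/5, 1/5)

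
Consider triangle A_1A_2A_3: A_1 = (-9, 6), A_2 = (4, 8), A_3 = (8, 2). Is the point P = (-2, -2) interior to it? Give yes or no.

Barycentric coordinates of P: (38/43, -54/43, 59/43).
The three coordinates are positive, negative, positive; a point is interior exactly when all three are positive.

no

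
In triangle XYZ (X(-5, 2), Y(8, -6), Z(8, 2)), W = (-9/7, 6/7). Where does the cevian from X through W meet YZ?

(8, -2)

Barycentric coordinates of W with respect to XYZ: (5/7, 1/7, 1/7).
On side YZ the X-coordinate is zero; dropping W's X-weight 5/7 and renormalizing the remaining 1/7 : 1/7 gives weights 1/2, 1/2 on Y, Z.
V = (1/2)·(8, -6) + (1/2)·(8, 2) = (8, -2).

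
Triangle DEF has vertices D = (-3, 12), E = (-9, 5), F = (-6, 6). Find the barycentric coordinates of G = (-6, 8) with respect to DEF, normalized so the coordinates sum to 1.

Signed area of the reference triangle: [DEF] = ½·((-3)·(5−6) + (-9)·(6−12) + (-6)·(12−5)) = ½·(3 + 54 − 42) = 15/2.
[GEF] = ½·((-6)·(5−6) + (-9)·(6−8) + (-6)·(8−5)) = ½·(6 + 18 − 18) = 3, so the D-coordinate is 3/(15/2) = 2/5.
[DGF] = ½·((-3)·(8−6) + (-6)·(6−12) + (-6)·(12−8)) = ½·(-6 + 36 − 24) = 3, so the E-coordinate is 2/5.
[DEG] = ½·((-3)·(5−8) + (-9)·(8−12) + (-6)·(12−5)) = ½·(9 + 36 − 42) = 3/2, so the F-coordinate is 1/5.

(2/5, 2/5, 1/5)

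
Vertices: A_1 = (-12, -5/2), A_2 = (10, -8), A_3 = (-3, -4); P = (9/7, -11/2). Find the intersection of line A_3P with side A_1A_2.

Barycentric coordinates of P with respect to A_1A_2A_3: (1/7, 3/7, 3/7).
On side A_1A_2 the A_3-coordinate is zero; dropping P's A_3-weight 3/7 and renormalizing the remaining 1/7 : 3/7 gives weights 1/4, 3/4 on A_1, A_2.
Q = (1/4)·(-12, -5/2) + (3/4)·(10, -8) = (9/2, -53/8).

(9/2, -53/8)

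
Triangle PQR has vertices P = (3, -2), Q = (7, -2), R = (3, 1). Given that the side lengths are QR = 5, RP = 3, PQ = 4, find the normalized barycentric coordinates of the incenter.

The incenter has barycentric coordinates proportional to the opposite side lengths: (5 : 3 : 4).
Normalizing by 5+3+4 = 12 gives (5/12, 1/4, 1/3).

(5/12, 1/4, 1/3)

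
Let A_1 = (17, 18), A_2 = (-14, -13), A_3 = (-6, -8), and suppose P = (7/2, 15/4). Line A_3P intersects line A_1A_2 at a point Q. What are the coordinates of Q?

Barycentric coordinates of P with respect to A_1A_2A_3: (1/2, 1/4, 1/4).
On side A_1A_2 the A_3-coordinate is zero; dropping P's A_3-weight 1/4 and renormalizing the remaining 1/2 : 1/4 gives weights 2/3, 1/3 on A_1, A_2.
Q = (2/3)·(17, 18) + (1/3)·(-14, -13) = (20/3, 23/3).

(20/3, 23/3)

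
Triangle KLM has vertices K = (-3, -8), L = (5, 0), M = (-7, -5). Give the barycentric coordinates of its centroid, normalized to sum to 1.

(1/3, 1/3, 1/3)

The centroid is the average of the vertices, so each weight is 1/3.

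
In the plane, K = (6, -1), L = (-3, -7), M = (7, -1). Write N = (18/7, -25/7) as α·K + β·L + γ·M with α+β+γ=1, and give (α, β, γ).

(1/7, 3/7, 3/7)

Signed area of the reference triangle: [KLM] = ½·(6·(-7−(-1)) + (-3)·(-1−(-1)) + 7·(-1−(-7))) = ½·(-36 + 0 + 42) = 3.
[NLM] = ½·((18/7)·(-7−(-1)) + (-3)·(-1−(-25/7)) + 7·(-25/7−(-7))) = ½·(-108/7 − 54/7 + 24) = 3/7, so the K-coordinate is (3/7)/3 = 1/7.
[KNM] = ½·(6·(-25/7−(-1)) + (18/7)·(-1−(-1)) + 7·(-1−(-25/7))) = ½·(-108/7 + 0 + 18) = 9/7, so the L-coordinate is 3/7.
[KLN] = ½·(6·(-7−(-25/7)) + (-3)·(-25/7−(-1)) + (18/7)·(-1−(-7))) = ½·(-144/7 + 54/7 + 108/7) = 9/7, so the M-coordinate is 3/7.
Check: 1/7 + 3/7 + 3/7 = 1.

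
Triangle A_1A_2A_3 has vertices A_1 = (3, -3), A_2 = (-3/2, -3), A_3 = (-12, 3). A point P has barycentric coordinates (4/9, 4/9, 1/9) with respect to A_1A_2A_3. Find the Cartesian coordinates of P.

P = (4/9)·A_1 + (4/9)·A_2 + (1/9)·A_3.
x-coordinate: (4/9)·3 + (4/9)·(-3/2) + (1/9)·(-12) = -2/3.
y-coordinate: (4/9)·(-3) + (4/9)·(-3) + (1/9)·3 = -7/3.

(-2/3, -7/3)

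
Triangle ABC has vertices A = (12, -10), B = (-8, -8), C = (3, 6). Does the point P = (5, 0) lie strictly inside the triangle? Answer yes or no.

Barycentric coordinates of P: (47/151, 11/151, 93/151).
The three coordinates are positive, positive, positive; a point is interior exactly when all three are positive.

yes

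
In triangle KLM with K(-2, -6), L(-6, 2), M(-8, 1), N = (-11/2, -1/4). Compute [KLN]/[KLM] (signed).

1/4

[KLM] = ½·((-2)·(2−1) + (-6)·(1−(-6)) + (-8)·(-6−2)) = ½·(-2 − 42 + 64) = 10.
[KLN] = ½·((-2)·(2−(-1/4)) + (-6)·(-1/4−(-6)) + (-11/2)·(-6−2)) = ½·(-9/2 − 69/2 + 44) = 5/2, so the ratio is (5/2)/10 = 1/4.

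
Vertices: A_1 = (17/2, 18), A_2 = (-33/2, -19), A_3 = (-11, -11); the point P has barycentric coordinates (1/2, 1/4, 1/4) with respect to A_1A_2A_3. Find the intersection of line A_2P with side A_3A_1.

Line A_2P meets A_3A_1 where the A_2-coordinate vanishes; zeroing P's A_2-weight and renormalizing leaves A_3, A_1-weights 1/4 : 1/2 → (1/3, 2/3).
So Q = (1/3)·A_3 + (2/3)·A_1 = (2, 25/3).

(2, 25/3)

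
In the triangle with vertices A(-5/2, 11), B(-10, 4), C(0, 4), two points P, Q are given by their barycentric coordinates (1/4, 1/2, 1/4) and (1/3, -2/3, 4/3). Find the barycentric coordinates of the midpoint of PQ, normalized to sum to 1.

(7/24, -1/12, 19/24)

Since both coordinate triples sum to 1, the midpoint's barycentrics are the componentwise average.
(1/4+1/3)/2 = 7/24; similarly -1/12 and 19/24.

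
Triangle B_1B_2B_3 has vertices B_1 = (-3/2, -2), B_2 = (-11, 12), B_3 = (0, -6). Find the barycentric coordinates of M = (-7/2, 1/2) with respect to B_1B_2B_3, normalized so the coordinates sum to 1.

(1/2, 1/4, 1/4)

Signed area of the reference triangle: [B_1B_2B_3] = ½·((-3/2)·(12−(-6)) + (-11)·(-6−(-2)) + 0·(-2−12)) = ½·(-27 + 44 + 0) = 17/2.
[MB_2B_3] = ½·((-7/2)·(12−(-6)) + (-11)·(-6−(1/2)) + 0·(1/2−12)) = ½·(-63 + 143/2 + 0) = 17/4, so the B_1-coordinate is (17/4)/(17/2) = 1/2.
[B_1MB_3] = ½·((-3/2)·(1/2−(-6)) + (-7/2)·(-6−(-2)) + 0·(-2−(1/2))) = ½·(-39/4 + 14 + 0) = 17/8, so the B_2-coordinate is 1/4.
[B_1B_2M] = ½·((-3/2)·(12−(1/2)) + (-11)·(1/2−(-2)) + (-7/2)·(-2−12)) = ½·(-69/4 − 55/2 + 49) = 17/8, so the B_3-coordinate is 1/4.
Check: 1/2 + 1/4 + 1/4 = 1.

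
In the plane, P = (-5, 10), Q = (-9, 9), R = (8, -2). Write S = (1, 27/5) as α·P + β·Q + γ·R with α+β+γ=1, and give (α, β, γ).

(4/5, -1/5, 2/5)

Signed area of the reference triangle: [PQR] = ½·((-5)·(9−(-2)) + (-9)·(-2−10) + 8·(10−9)) = ½·(-55 + 108 + 8) = 61/2.
[SQR] = ½·(1·(9−(-2)) + (-9)·(-2−(27/5)) + 8·(27/5−9)) = ½·(11 + 333/5 − 144/5) = 122/5, so the P-coordinate is (122/5)/(61/2) = 4/5.
[PSR] = ½·((-5)·(27/5−(-2)) + 1·(-2−10) + 8·(10−(27/5))) = ½·(-37 − 12 + 184/5) = -61/10, so the Q-coordinate is -1/5.
[PQS] = ½·((-5)·(9−(27/5)) + (-9)·(27/5−10) + 1·(10−9)) = ½·(-18 + 207/5 + 1) = 61/5, so the R-coordinate is 2/5.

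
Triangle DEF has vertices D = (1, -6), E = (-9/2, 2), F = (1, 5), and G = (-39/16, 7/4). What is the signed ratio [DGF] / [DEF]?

5/8

[DEF] = ½·(1·(2−5) + (-9/2)·(5−(-6)) + 1·(-6−2)) = ½·(-3 − 99/2 − 8) = -121/4.
[DGF] = ½·(1·(7/4−5) + (-39/16)·(5−(-6)) + 1·(-6−(7/4))) = ½·(-13/4 − 429/16 − 31/4) = -605/32, so the ratio is (-605/32)/(-121/4) = 5/8.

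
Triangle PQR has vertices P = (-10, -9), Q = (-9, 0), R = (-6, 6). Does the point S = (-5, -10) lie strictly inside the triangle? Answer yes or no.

Barycentric coordinates of S: (18/7, -79/21, 46/21).
The three coordinates are positive, negative, positive; a point is interior exactly when all three are positive.

no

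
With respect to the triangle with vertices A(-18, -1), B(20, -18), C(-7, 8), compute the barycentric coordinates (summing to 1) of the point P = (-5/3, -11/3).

(1/3, 1/3, 1/3)

Signed area of the reference triangle: [ABC] = ½·((-18)·(-18−8) + 20·(8−(-1)) + (-7)·(-1−(-18))) = ½·(468 + 180 − 119) = 529/2.
[PBC] = ½·((-5/3)·(-18−8) + 20·(8−(-11/3)) + (-7)·(-11/3−(-18))) = ½·(130/3 + 700/3 − 301/3) = 529/6, so the A-coordinate is (529/6)/(529/2) = 1/3.
[APC] = ½·((-18)·(-11/3−8) + (-5/3)·(8−(-1)) + (-7)·(-1−(-11/3))) = ½·(210 − 15 − 56/3) = 529/6, so the B-coordinate is 1/3.
[ABP] = ½·((-18)·(-18−(-11/3)) + 20·(-11/3−(-1)) + (-5/3)·(-1−(-18))) = ½·(258 − 160/3 − 85/3) = 529/6, so the C-coordinate is 1/3.
Check: 1/3 + 1/3 + 1/3 = 1.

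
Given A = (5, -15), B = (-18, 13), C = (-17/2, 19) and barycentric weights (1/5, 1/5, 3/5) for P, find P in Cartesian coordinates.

(-77/10, 11)

P = (1/5)·A + (1/5)·B + (3/5)·C.
x-coordinate: (1/5)·5 + (1/5)·(-18) + (3/5)·(-17/2) = -77/10.
y-coordinate: (1/5)·(-15) + (1/5)·13 + (3/5)·19 = 11.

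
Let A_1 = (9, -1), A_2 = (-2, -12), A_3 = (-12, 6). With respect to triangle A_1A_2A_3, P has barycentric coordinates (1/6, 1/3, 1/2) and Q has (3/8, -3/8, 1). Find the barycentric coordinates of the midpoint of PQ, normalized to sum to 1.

(13/48, -1/48, 3/4)

Since both coordinate triples sum to 1, the midpoint's barycentrics are the componentwise average.
(1/6+3/8)/2 = 13/48; similarly -1/48 and 3/4.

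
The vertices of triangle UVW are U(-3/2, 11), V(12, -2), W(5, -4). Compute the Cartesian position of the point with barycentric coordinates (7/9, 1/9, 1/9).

P = (7/9)·U + (1/9)·V + (1/9)·W.
x-coordinate: (7/9)·(-3/2) + (1/9)·12 + (1/9)·5 = 13/18.
y-coordinate: (7/9)·11 + (1/9)·(-2) + (1/9)·(-4) = 71/9.

(13/18, 71/9)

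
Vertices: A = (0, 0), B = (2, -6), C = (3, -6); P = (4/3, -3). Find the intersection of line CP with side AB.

(1/2, -3/2)

Barycentric coordinates of P with respect to ABC: (1/2, 1/6, 1/3).
On side AB the C-coordinate is zero; dropping P's C-weight 1/3 and renormalizing the remaining 1/2 : 1/6 gives weights 3/4, 1/4 on A, B.
Q = (3/4)·(0, 0) + (1/4)·(2, -6) = (1/2, -3/2).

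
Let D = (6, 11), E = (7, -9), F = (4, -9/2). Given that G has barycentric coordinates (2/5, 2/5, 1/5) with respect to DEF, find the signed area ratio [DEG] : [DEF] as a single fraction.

1/5

The signed ratio [DEG]/[DEF] equals the barycentric coordinate of G at vertex F, which is 1/5.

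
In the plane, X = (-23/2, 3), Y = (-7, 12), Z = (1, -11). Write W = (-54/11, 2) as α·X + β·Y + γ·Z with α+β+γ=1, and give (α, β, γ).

Signed area of the reference triangle: [XYZ] = ½·((-23/2)·(12−(-11)) + (-7)·(-11−3) + 1·(3−12)) = ½·(-529/2 + 98 − 9) = -351/4.
[WYZ] = ½·((-54/11)·(12−(-11)) + (-7)·(-11−2) + 1·(2−12)) = ½·(-1242/11 + 91 − 10) = -351/22, so the X-coordinate is (-351/22)/(-351/4) = 2/11.
[XWZ] = ½·((-23/2)·(2−(-11)) + (-54/11)·(-11−3) + 1·(3−2)) = ½·(-299/2 + 756/11 + 1) = -1755/44, so the Y-coordinate is 5/11.
[XYW] = ½·((-23/2)·(12−2) + (-7)·(2−3) + (-54/11)·(3−12)) = ½·(-115 + 7 + 486/11) = -351/11, so the Z-coordinate is 4/11.

(2/11, 5/11, 4/11)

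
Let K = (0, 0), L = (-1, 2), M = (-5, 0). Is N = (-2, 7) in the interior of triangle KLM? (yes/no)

Barycentric coordinates of N: (-11/5, 7/2, -3/10).
The three coordinates are negative, positive, negative; a point is interior exactly when all three are positive.

no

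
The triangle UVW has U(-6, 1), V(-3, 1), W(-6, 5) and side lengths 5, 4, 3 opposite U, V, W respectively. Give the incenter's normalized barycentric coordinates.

(5/12, 1/3, 1/4)

The incenter has barycentric coordinates proportional to the opposite side lengths: (5 : 4 : 3).
Normalizing by 5+4+3 = 12 gives (5/12, 1/3, 1/4).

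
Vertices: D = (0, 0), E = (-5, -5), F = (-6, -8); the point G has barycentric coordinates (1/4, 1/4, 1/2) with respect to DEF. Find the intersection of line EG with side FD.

(-4, -16/3)

Line EG meets FD where the E-coordinate vanishes; zeroing G's E-weight and renormalizing leaves F, D-weights 1/2 : 1/4 → (2/3, 1/3).
So H = (2/3)·F + (1/3)·D = (-4, -16/3).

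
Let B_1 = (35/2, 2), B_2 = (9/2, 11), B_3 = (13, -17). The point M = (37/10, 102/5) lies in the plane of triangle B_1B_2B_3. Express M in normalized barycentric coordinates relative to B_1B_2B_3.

(1/5, 6/5, -2/5)

Signed area of the reference triangle: [B_1B_2B_3] = ½·((35/2)·(11−(-17)) + (9/2)·(-17−2) + 13·(2−11)) = ½·(490 − 171/2 − 117) = 575/4.
[MB_2B_3] = ½·((37/10)·(11−(-17)) + (9/2)·(-17−(102/5)) + 13·(102/5−11)) = ½·(518/5 − 1683/10 + 611/5) = 115/4, so the B_1-coordinate is (115/4)/(575/4) = 1/5.
[B_1MB_3] = ½·((35/2)·(102/5−(-17)) + (37/10)·(-17−2) + 13·(2−(102/5))) = ½·(1309/2 − 703/10 − 1196/5) = 345/2, so the B_2-coordinate is 6/5.
[B_1B_2M] = ½·((35/2)·(11−(102/5)) + (9/2)·(102/5−2) + (37/10)·(2−11)) = ½·(-329/2 + 414/5 − 333/10) = -115/2, so the B_3-coordinate is -2/5.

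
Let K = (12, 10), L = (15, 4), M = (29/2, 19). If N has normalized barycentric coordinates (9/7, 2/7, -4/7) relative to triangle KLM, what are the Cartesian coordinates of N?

N = (9/7)·K + (2/7)·L + (-4/7)·M.
x-coordinate: (9/7)·12 + (2/7)·15 + (-4/7)·(29/2) = 80/7.
y-coordinate: (9/7)·10 + (2/7)·4 + (-4/7)·19 = 22/7.

(80/7, 22/7)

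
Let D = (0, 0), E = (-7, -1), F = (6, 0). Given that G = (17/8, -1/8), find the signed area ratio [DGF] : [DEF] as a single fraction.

1/8

[DEF] = ½·(0·(-1−0) + (-7)·(0−0) + 6·(0−(-1))) = ½·(0 + 0 + 6) = 3.
[DGF] = ½·(0·(-1/8−0) + (17/8)·(0−0) + 6·(0−(-1/8))) = ½·(0 + 0 + 3/4) = 3/8, so the ratio is (3/8)/3 = 1/8.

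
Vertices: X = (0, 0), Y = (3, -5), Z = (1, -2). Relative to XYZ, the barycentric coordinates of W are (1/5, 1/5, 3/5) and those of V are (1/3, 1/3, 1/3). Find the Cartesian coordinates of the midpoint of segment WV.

(19/15, -34/15)

Barycentric coordinates of the midpoint are the average: (4/15, 4/15, 7/15).
Converting: (4/15)·X + (4/15)·Y + (7/15)·Z = (19/15, -34/15).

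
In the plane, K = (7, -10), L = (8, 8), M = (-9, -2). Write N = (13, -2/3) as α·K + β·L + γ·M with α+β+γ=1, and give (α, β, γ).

(2/3, 2/3, -1/3)

Signed area of the reference triangle: [KLM] = ½·(7·(8−(-2)) + 8·(-2−(-10)) + (-9)·(-10−8)) = ½·(70 + 64 + 162) = 148.
[NLM] = ½·(13·(8−(-2)) + 8·(-2−(-2/3)) + (-9)·(-2/3−8)) = ½·(130 − 32/3 + 78) = 296/3, so the K-coordinate is (296/3)/148 = 2/3.
[KNM] = ½·(7·(-2/3−(-2)) + 13·(-2−(-10)) + (-9)·(-10−(-2/3))) = ½·(28/3 + 104 + 84) = 296/3, so the L-coordinate is 2/3.
[KLN] = ½·(7·(8−(-2/3)) + 8·(-2/3−(-10)) + 13·(-10−8)) = ½·(182/3 + 224/3 − 234) = -148/3, so the M-coordinate is -1/3.
Check: 2/3 + 2/3 − 1/3 = 1.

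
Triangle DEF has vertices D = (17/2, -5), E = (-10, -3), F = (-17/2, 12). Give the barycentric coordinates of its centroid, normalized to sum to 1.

The centroid is the average of the vertices, so each weight is 1/3.

(1/3, 1/3, 1/3)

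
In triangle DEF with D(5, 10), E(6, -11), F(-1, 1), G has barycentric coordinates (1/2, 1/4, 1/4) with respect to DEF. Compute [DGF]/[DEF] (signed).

1/4

The signed ratio [DGF]/[DEF] equals the barycentric coordinate of G at vertex E, which is 1/4.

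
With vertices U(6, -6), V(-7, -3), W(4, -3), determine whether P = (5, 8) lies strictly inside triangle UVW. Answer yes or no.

no

Barycentric coordinates of P: (-11/3, -25/33, 179/33).
The three coordinates are negative, negative, positive; a point is interior exactly when all three are positive.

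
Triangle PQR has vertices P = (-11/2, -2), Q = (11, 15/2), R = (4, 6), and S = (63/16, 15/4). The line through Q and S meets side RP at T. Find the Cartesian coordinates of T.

(-25/8, 0)

Barycentric coordinates of S with respect to PQR: (3/8, 1/2, 1/8).
On side RP the Q-coordinate is zero; dropping S's Q-weight 1/2 and renormalizing the remaining 1/8 : 3/8 gives weights 1/4, 3/4 on R, P.
T = (1/4)·(4, 6) + (3/4)·(-11/2, -2) = (-25/8, 0).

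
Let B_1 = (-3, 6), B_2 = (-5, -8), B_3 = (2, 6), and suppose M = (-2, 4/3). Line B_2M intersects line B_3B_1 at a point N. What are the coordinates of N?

Barycentric coordinates of M with respect to B_1B_2B_3: (1/3, 1/3, 1/3).
On side B_3B_1 the B_2-coordinate is zero; dropping M's B_2-weight 1/3 and renormalizing the remaining 1/3 : 1/3 gives weights 1/2, 1/2 on B_3, B_1.
N = (1/2)·(2, 6) + (1/2)·(-3, 6) = (-1/2, 6).

(-1/2, 6)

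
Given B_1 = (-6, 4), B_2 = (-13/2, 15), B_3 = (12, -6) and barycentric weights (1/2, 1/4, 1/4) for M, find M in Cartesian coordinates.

(-13/8, 17/4)

M = (1/2)·B_1 + (1/4)·B_2 + (1/4)·B_3.
x-coordinate: (1/2)·(-6) + (1/4)·(-13/2) + (1/4)·12 = -13/8.
y-coordinate: (1/2)·4 + (1/4)·15 + (1/4)·(-6) = 17/4.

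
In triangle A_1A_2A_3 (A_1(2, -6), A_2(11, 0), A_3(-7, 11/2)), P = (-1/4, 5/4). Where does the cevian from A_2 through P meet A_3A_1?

(-4, 5/3)

Barycentric coordinates of P with respect to A_1A_2A_3: (1/4, 1/4, 1/2).
On side A_3A_1 the A_2-coordinate is zero; dropping P's A_2-weight 1/4 and renormalizing the remaining 1/2 : 1/4 gives weights 2/3, 1/3 on A_3, A_1.
Q = (2/3)·(-7, 11/2) + (1/3)·(2, -6) = (-4, 5/3).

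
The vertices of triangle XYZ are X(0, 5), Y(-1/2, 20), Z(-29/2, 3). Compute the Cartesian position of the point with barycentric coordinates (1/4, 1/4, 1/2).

(-59/8, 31/4)

W = (1/4)·X + (1/4)·Y + (1/2)·Z.
x-coordinate: (1/4)·0 + (1/4)·(-1/2) + (1/2)·(-29/2) = -59/8.
y-coordinate: (1/4)·5 + (1/4)·20 + (1/2)·3 = 31/4.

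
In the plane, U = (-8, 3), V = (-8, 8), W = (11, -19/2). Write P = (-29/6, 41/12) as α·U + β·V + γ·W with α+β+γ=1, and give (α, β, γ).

Signed area of the reference triangle: [UVW] = ½·((-8)·(8−(-19/2)) + (-8)·(-19/2−3) + 11·(3−8)) = ½·(-140 + 100 − 55) = -95/2.
[PVW] = ½·((-29/6)·(8−(-19/2)) + (-8)·(-19/2−(41/12)) + 11·(41/12−8)) = ½·(-1015/12 + 310/3 − 605/12) = -95/6, so the U-coordinate is (-95/6)/(-95/2) = 1/3.
[UPW] = ½·((-8)·(41/12−(-19/2)) + (-29/6)·(-19/2−3) + 11·(3−(41/12))) = ½·(-310/3 + 725/12 − 55/12) = -95/4, so the V-coordinate is 1/2.
[UVP] = ½·((-8)·(8−(41/12)) + (-8)·(41/12−3) + (-29/6)·(3−8)) = ½·(-110/3 − 10/3 + 145/6) = -95/12, so the W-coordinate is 1/6.
Check: 1/3 + 1/2 + 1/6 = 1.

(1/3, 1/2, 1/6)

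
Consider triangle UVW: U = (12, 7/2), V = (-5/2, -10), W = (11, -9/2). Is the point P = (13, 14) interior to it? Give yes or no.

Barycentric coordinates of P: (191/82, 1/41, -111/82).
The three coordinates are positive, positive, negative; a point is interior exactly when all three are positive.

no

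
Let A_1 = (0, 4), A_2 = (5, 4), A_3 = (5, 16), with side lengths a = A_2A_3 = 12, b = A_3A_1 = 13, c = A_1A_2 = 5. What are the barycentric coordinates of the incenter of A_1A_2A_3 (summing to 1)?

The incenter has barycentric coordinates proportional to the opposite side lengths: (12 : 13 : 5).
Normalizing by 12+13+5 = 30 gives (2/5, 13/30, 1/6).

(2/5, 13/30, 1/6)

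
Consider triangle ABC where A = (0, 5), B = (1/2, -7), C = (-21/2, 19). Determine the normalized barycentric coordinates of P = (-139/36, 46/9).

Signed area of the reference triangle: [ABC] = ½·(0·(-7−19) + (1/2)·(19−5) + (-21/2)·(5−(-7))) = ½·(0 + 7 − 126) = -119/2.
[PBC] = ½·((-139/36)·(-7−19) + (1/2)·(19−(46/9)) + (-21/2)·(46/9−(-7))) = ½·(1807/18 + 125/18 − 763/6) = -119/12, so the A-coordinate is (-119/12)/(-119/2) = 1/6.
[APC] = ½·(0·(46/9−19) + (-139/36)·(19−5) + (-21/2)·(5−(46/9))) = ½·(0 − 973/18 + 7/6) = -238/9, so the B-coordinate is 4/9.
[ABP] = ½·(0·(-7−(46/9)) + (1/2)·(46/9−5) + (-139/36)·(5−(-7))) = ½·(0 + 1/18 − 139/3) = -833/36, so the C-coordinate is 7/18.
Check: 1/6 + 4/9 + 7/18 = 1.

(1/6, 4/9, 7/18)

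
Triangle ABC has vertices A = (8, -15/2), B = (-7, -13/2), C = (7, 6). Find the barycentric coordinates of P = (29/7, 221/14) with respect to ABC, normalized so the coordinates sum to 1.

(-6/7, 1/7, 12/7)

Signed area of the reference triangle: [ABC] = ½·(8·(-13/2−6) + (-7)·(6−(-15/2)) + 7·(-15/2−(-13/2))) = ½·(-100 − 189/2 − 7) = -403/4.
[PBC] = ½·((29/7)·(-13/2−6) + (-7)·(6−(221/14)) + 7·(221/14−(-13/2))) = ½·(-725/14 + 137/2 + 156) = 1209/14, so the A-coordinate is (1209/14)/(-403/4) = -6/7.
[APC] = ½·(8·(221/14−6) + (29/7)·(6−(-15/2)) + 7·(-15/2−(221/14))) = ½·(548/7 + 783/14 − 163) = -403/28, so the B-coordinate is 1/7.
[ABP] = ½·(8·(-13/2−(221/14)) + (-7)·(221/14−(-15/2)) + (29/7)·(-15/2−(-13/2))) = ½·(-1248/7 − 163 − 29/7) = -1209/7, so the C-coordinate is 12/7.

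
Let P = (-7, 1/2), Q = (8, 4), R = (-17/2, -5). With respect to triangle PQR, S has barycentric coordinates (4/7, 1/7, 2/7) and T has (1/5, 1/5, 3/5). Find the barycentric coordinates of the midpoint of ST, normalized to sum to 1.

Since both coordinate triples sum to 1, the midpoint's barycentrics are the componentwise average.
(4/7+1/5)/2 = 27/70; similarly 6/35 and 31/70.

(27/70, 6/35, 31/70)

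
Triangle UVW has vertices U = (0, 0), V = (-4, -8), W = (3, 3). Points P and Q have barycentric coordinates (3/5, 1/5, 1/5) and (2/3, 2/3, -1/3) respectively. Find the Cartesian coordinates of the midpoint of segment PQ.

Barycentric coordinates of the midpoint are the average: (19/30, 13/30, -1/15).
Converting: (19/30)·U + (13/30)·V + (-1/15)·W = (-29/15, -11/3).

(-29/15, -11/3)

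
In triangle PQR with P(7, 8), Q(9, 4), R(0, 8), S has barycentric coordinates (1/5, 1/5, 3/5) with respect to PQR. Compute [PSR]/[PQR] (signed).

1/5

The signed ratio [PSR]/[PQR] equals the barycentric coordinate of S at vertex Q, which is 1/5.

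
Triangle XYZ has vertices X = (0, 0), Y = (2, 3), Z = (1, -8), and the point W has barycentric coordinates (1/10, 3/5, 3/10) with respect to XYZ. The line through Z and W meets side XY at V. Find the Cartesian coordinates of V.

(12/7, 18/7)

Line ZW meets XY where the Z-coordinate vanishes; zeroing W's Z-weight and renormalizing leaves X, Y-weights 1/10 : 3/5 → (1/7, 6/7).
So V = (1/7)·X + (6/7)·Y = (12/7, 18/7).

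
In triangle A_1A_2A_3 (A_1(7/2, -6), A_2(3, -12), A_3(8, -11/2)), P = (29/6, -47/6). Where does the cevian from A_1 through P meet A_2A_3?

Barycentric coordinates of P with respect to A_1A_2A_3: (1/3, 1/3, 1/3).
On side A_2A_3 the A_1-coordinate is zero; dropping P's A_1-weight 1/3 and renormalizing the remaining 1/3 : 1/3 gives weights 1/2, 1/2 on A_2, A_3.
Q = (1/2)·(3, -12) + (1/2)·(8, -11/2) = (11/2, -35/4).

(11/2, -35/4)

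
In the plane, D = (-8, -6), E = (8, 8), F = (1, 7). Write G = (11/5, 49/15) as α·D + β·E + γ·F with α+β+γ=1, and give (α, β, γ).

Signed area of the reference triangle: [DEF] = ½·((-8)·(8−7) + 8·(7−(-6)) + 1·(-6−8)) = ½·(-8 + 104 − 14) = 41.
[GEF] = ½·((11/5)·(8−7) + 8·(7−(49/15)) + 1·(49/15−8)) = ½·(11/5 + 448/15 − 71/15) = 41/3, so the D-coordinate is (41/3)/41 = 1/3.
[DGF] = ½·((-8)·(49/15−7) + (11/5)·(7−(-6)) + 1·(-6−(49/15))) = ½·(448/15 + 143/5 − 139/15) = 123/5, so the E-coordinate is 3/5.
[DEG] = ½·((-8)·(8−(49/15)) + 8·(49/15−(-6)) + (11/5)·(-6−8)) = ½·(-568/15 + 1112/15 − 154/5) = 41/15, so the F-coordinate is 1/15.
Check: 1/3 + 3/5 + 1/15 = 1.

(1/3, 3/5, 1/15)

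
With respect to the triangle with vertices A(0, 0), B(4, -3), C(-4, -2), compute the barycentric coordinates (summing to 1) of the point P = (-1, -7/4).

(1/4, 1/4, 1/2)

Signed area of the reference triangle: [ABC] = ½·(0·(-3−(-2)) + 4·(-2−0) + (-4)·(0−(-3))) = ½·(0 − 8 − 12) = -10.
[PBC] = ½·((-1)·(-3−(-2)) + 4·(-2−(-7/4)) + (-4)·(-7/4−(-3))) = ½·(1 − 1 − 5) = -5/2, so the A-coordinate is (-5/2)/(-10) = 1/4.
[APC] = ½·(0·(-7/4−(-2)) + (-1)·(-2−0) + (-4)·(0−(-7/4))) = ½·(0 + 2 − 7) = -5/2, so the B-coordinate is 1/4.
[ABP] = ½·(0·(-3−(-7/4)) + 4·(-7/4−0) + (-1)·(0−(-3))) = ½·(0 − 7 − 3) = -5, so the C-coordinate is 1/2.
Check: 1/4 + 1/4 + 1/2 = 1.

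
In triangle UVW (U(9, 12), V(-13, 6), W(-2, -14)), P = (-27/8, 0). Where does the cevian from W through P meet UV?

(-21/5, 42/5)

Barycentric coordinates of P with respect to UVW: (1/4, 3/8, 3/8).
On side UV the W-coordinate is zero; dropping P's W-weight 3/8 and renormalizing the remaining 1/4 : 3/8 gives weights 2/5, 3/5 on U, V.
Q = (2/5)·(9, 12) + (3/5)·(-13, 6) = (-21/5, 42/5).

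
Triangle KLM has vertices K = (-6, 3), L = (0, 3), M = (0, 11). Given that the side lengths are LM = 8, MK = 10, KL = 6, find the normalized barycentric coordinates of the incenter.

The incenter has barycentric coordinates proportional to the opposite side lengths: (8 : 10 : 6).
Normalizing by 8+10+6 = 24 gives (1/3, 5/12, 1/4).

(1/3, 5/12, 1/4)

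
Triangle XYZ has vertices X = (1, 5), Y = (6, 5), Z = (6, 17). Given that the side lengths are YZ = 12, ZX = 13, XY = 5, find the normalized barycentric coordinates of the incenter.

(2/5, 13/30, 1/6)

The incenter has barycentric coordinates proportional to the opposite side lengths: (12 : 13 : 5).
Normalizing by 12+13+5 = 30 gives (2/5, 13/30, 1/6).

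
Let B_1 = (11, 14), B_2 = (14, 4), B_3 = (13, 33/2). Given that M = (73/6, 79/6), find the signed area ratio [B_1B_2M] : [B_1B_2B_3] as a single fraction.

1/3

[B_1B_2B_3] = ½·(11·(4−(33/2)) + 14·(33/2−14) + 13·(14−4)) = ½·(-275/2 + 35 + 130) = 55/4.
[B_1B_2M] = ½·(11·(4−(79/6)) + 14·(79/6−14) + (73/6)·(14−4)) = ½·(-605/6 − 35/3 + 365/3) = 55/12, so the ratio is (55/12)/(55/4) = 1/3.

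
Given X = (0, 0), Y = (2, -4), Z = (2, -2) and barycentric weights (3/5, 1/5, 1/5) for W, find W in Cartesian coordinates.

W = (3/5)·X + (1/5)·Y + (1/5)·Z.
x-coordinate: (3/5)·0 + (1/5)·2 + (1/5)·2 = 4/5.
y-coordinate: (3/5)·0 + (1/5)·(-4) + (1/5)·(-2) = -6/5.

(4/5, -6/5)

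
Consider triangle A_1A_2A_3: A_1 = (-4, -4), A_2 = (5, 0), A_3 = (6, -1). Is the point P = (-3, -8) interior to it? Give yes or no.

no

Barycentric coordinates of P: (16/13, -43/13, 40/13).
The three coordinates are positive, negative, positive; a point is interior exactly when all three are positive.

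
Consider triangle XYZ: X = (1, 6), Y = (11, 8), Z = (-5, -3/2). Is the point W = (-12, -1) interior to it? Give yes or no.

Barycentric coordinates of W: (149/126, -37/42, 44/63).
The three coordinates are positive, negative, positive; a point is interior exactly when all three are positive.

no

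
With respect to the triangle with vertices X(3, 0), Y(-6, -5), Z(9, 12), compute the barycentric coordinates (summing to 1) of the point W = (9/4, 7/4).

(1/2, 1/4, 1/4)

Signed area of the reference triangle: [XYZ] = ½·(3·(-5−12) + (-6)·(12−0) + 9·(0−(-5))) = ½·(-51 − 72 + 45) = -39.
[WYZ] = ½·((9/4)·(-5−12) + (-6)·(12−(7/4)) + 9·(7/4−(-5))) = ½·(-153/4 − 123/2 + 243/4) = -39/2, so the X-coordinate is (-39/2)/(-39) = 1/2.
[XWZ] = ½·(3·(7/4−12) + (9/4)·(12−0) + 9·(0−(7/4))) = ½·(-123/4 + 27 − 63/4) = -39/4, so the Y-coordinate is 1/4.
[XYW] = ½·(3·(-5−(7/4)) + (-6)·(7/4−0) + (9/4)·(0−(-5))) = ½·(-81/4 − 21/2 + 45/4) = -39/4, so the Z-coordinate is 1/4.
Check: 1/2 + 1/4 + 1/4 = 1.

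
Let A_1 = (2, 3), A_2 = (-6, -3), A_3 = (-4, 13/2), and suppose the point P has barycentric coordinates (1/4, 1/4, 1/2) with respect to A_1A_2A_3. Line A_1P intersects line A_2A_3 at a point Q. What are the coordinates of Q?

(-14/3, 10/3)

Line A_1P meets A_2A_3 where the A_1-coordinate vanishes; zeroing P's A_1-weight and renormalizing leaves A_2, A_3-weights 1/4 : 1/2 → (1/3, 2/3).
So Q = (1/3)·A_2 + (2/3)·A_3 = (-14/3, 10/3).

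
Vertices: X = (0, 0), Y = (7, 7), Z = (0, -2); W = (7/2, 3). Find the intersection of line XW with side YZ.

(14/3, 4)

Barycentric coordinates of W with respect to XYZ: (1/4, 1/2, 1/4).
On side YZ the X-coordinate is zero; dropping W's X-weight 1/4 and renormalizing the remaining 1/2 : 1/4 gives weights 2/3, 1/3 on Y, Z.
V = (2/3)·(7, 7) + (1/3)·(0, -2) = (14/3, 4).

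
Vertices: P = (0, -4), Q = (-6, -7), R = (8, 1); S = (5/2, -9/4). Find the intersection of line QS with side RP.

Barycentric coordinates of S with respect to PQR: (1/4, 1/4, 1/2).
On side RP the Q-coordinate is zero; dropping S's Q-weight 1/4 and renormalizing the remaining 1/2 : 1/4 gives weights 2/3, 1/3 on R, P.
T = (2/3)·(8, 1) + (1/3)·(0, -4) = (16/3, -2/3).

(16/3, -2/3)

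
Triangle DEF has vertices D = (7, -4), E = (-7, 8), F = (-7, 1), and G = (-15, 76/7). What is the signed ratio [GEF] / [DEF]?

-4/7

[DEF] = ½·(7·(8−1) + (-7)·(1−(-4)) + (-7)·(-4−8)) = ½·(49 − 35 + 84) = 49.
[GEF] = ½·((-15)·(8−1) + (-7)·(1−(76/7)) + (-7)·(76/7−8)) = ½·(-105 + 69 − 20) = -28, so the ratio is (-28)/49 = -4/7.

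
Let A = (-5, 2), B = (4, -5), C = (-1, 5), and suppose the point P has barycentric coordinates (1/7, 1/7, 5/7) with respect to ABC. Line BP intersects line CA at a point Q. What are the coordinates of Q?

Line BP meets CA where the B-coordinate vanishes; zeroing P's B-weight and renormalizing leaves C, A-weights 5/7 : 1/7 → (5/6, 1/6).
So Q = (5/6)·C + (1/6)·A = (-5/3, 9/2).

(-5/3, 9/2)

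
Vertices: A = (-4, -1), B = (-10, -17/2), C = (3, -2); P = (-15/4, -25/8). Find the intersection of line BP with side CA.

Barycentric coordinates of P with respect to ABC: (1/2, 1/4, 1/4).
On side CA the B-coordinate is zero; dropping P's B-weight 1/4 and renormalizing the remaining 1/4 : 1/2 gives weights 1/3, 2/3 on C, A.
Q = (1/3)·(3, -2) + (2/3)·(-4, -1) = (-5/3, -4/3).

(-5/3, -4/3)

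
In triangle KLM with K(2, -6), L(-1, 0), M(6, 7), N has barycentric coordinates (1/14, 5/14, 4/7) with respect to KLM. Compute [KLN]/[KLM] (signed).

4/7

The signed ratio [KLN]/[KLM] equals the barycentric coordinate of N at vertex M, which is 4/7.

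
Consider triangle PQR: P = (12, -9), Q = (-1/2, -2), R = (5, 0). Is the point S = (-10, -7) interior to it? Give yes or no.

no

Barycentric coordinates of S: (17/127, 368/127, -258/127).
The three coordinates are positive, positive, negative; a point is interior exactly when all three are positive.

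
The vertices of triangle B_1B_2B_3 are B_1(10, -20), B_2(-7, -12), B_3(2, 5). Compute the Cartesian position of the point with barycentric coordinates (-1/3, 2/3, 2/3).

(-20/3, 2)

M = (-1/3)·B_1 + (2/3)·B_2 + (2/3)·B_3.
x-coordinate: (-1/3)·10 + (2/3)·(-7) + (2/3)·2 = -20/3.
y-coordinate: (-1/3)·(-20) + (2/3)·(-12) + (2/3)·5 = 2.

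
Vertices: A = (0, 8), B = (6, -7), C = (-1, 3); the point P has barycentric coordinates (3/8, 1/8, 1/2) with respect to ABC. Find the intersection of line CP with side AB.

Line CP meets AB where the C-coordinate vanishes; zeroing P's C-weight and renormalizing leaves A, B-weights 3/8 : 1/8 → (3/4, 1/4).
So Q = (3/4)·A + (1/4)·B = (3/2, 17/4).

(3/2, 17/4)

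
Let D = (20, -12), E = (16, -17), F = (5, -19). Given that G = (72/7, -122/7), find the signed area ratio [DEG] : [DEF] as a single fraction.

4/7

[DEF] = ½·(20·(-17−(-19)) + 16·(-19−(-12)) + 5·(-12−(-17))) = ½·(40 − 112 + 25) = -47/2.
[DEG] = ½·(20·(-17−(-122/7)) + 16·(-122/7−(-12)) + (72/7)·(-12−(-17))) = ½·(60/7 − 608/7 + 360/7) = -94/7, so the ratio is (-94/7)/(-47/2) = 4/7.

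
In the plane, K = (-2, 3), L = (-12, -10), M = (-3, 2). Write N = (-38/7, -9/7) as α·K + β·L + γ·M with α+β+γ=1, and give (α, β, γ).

Signed area of the reference triangle: [KLM] = ½·((-2)·(-10−2) + (-12)·(2−3) + (-3)·(3−(-10))) = ½·(24 + 12 − 39) = -3/2.
[NLM] = ½·((-38/7)·(-10−2) + (-12)·(2−(-9/7)) + (-3)·(-9/7−(-10))) = ½·(456/7 − 276/7 − 183/7) = -3/14, so the K-coordinate is (-3/14)/(-3/2) = 1/7.
[KNM] = ½·((-2)·(-9/7−2) + (-38/7)·(2−3) + (-3)·(3−(-9/7))) = ½·(46/7 + 38/7 − 90/7) = -3/7, so the L-coordinate is 2/7.
[KLN] = ½·((-2)·(-10−(-9/7)) + (-12)·(-9/7−3) + (-38/7)·(3−(-10))) = ½·(122/7 + 360/7 − 494/7) = -6/7, so the M-coordinate is 4/7.

(1/7, 2/7, 4/7)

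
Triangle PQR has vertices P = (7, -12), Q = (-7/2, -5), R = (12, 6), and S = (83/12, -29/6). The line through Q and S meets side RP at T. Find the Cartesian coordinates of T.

Barycentric coordinates of S with respect to PQR: (1/2, 1/6, 1/3).
On side RP the Q-coordinate is zero; dropping S's Q-weight 1/6 and renormalizing the remaining 1/3 : 1/2 gives weights 2/5, 3/5 on R, P.
T = (2/5)·(12, 6) + (3/5)·(7, -12) = (9, -24/5).

(9, -24/5)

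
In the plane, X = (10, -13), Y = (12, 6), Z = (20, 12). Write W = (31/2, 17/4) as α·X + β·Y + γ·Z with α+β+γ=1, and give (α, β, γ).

(1/4, 1/4, 1/2)

Signed area of the reference triangle: [XYZ] = ½·(10·(6−12) + 12·(12−(-13)) + 20·(-13−6)) = ½·(-60 + 300 − 380) = -70.
[WYZ] = ½·((31/2)·(6−12) + 12·(12−(17/4)) + 20·(17/4−6)) = ½·(-93 + 93 − 35) = -35/2, so the X-coordinate is (-35/2)/(-70) = 1/4.
[XWZ] = ½·(10·(17/4−12) + (31/2)·(12−(-13)) + 20·(-13−(17/4))) = ½·(-155/2 + 775/2 − 345) = -35/2, so the Y-coordinate is 1/4.
[XYW] = ½·(10·(6−(17/4)) + 12·(17/4−(-13)) + (31/2)·(-13−6)) = ½·(35/2 + 207 − 589/2) = -35, so the Z-coordinate is 1/2.
Check: 1/4 + 1/4 + 1/2 = 1.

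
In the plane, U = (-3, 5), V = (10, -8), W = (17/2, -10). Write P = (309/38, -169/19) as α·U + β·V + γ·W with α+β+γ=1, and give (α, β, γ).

(1/19, 3/19, 15/19)

Signed area of the reference triangle: [UVW] = ½·((-3)·(-8−(-10)) + 10·(-10−5) + (17/2)·(5−(-8))) = ½·(-6 − 150 + 221/2) = -91/4.
[PVW] = ½·((309/38)·(-8−(-10)) + 10·(-10−(-169/19)) + (17/2)·(-169/19−(-8))) = ½·(309/19 − 210/19 − 289/38) = -91/76, so the U-coordinate is (-91/76)/(-91/4) = 1/19.
[UPW] = ½·((-3)·(-169/19−(-10)) + (309/38)·(-10−5) + (17/2)·(5−(-169/19))) = ½·(-63/19 − 4635/38 + 2244/19) = -273/76, so the V-coordinate is 3/19.
[UVP] = ½·((-3)·(-8−(-169/19)) + 10·(-169/19−5) + (309/38)·(5−(-8))) = ½·(-51/19 − 2640/19 + 4017/38) = -1365/76, so the W-coordinate is 15/19.
Check: 1/19 + 3/19 + 15/19 = 1.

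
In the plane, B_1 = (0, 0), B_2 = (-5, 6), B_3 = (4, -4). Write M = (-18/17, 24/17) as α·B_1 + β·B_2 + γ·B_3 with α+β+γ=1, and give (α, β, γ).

(8/17, 6/17, 3/17)

Signed area of the reference triangle: [B_1B_2B_3] = ½·(0·(6−(-4)) + (-5)·(-4−0) + 4·(0−6)) = ½·(0 + 20 − 24) = -2.
[MB_2B_3] = ½·((-18/17)·(6−(-4)) + (-5)·(-4−(24/17)) + 4·(24/17−6)) = ½·(-180/17 + 460/17 − 312/17) = -16/17, so the B_1-coordinate is (-16/17)/(-2) = 8/17.
[B_1MB_3] = ½·(0·(24/17−(-4)) + (-18/17)·(-4−0) + 4·(0−(24/17))) = ½·(0 + 72/17 − 96/17) = -12/17, so the B_2-coordinate is 6/17.
[B_1B_2M] = ½·(0·(6−(24/17)) + (-5)·(24/17−0) + (-18/17)·(0−6)) = ½·(0 − 120/17 + 108/17) = -6/17, so the B_3-coordinate is 3/17.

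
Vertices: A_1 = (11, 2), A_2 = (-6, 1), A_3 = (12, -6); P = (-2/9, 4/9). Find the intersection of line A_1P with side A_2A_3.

Barycentric coordinates of P with respect to A_1A_2A_3: (2/9, 2/3, 1/9).
On side A_2A_3 the A_1-coordinate is zero; dropping P's A_1-weight 2/9 and renormalizing the remaining 2/3 : 1/9 gives weights 6/7, 1/7 on A_2, A_3.
Q = (6/7)·(-6, 1) + (1/7)·(12, -6) = (-24/7, 0).

(-24/7, 0)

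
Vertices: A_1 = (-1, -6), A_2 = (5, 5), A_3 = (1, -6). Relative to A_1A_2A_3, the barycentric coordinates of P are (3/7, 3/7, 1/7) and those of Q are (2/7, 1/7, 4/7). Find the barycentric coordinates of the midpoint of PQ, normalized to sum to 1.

(5/14, 2/7, 5/14)

Since both coordinate triples sum to 1, the midpoint's barycentrics are the componentwise average.
(3/7+2/7)/2 = 5/14; similarly 2/7 and 5/14.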